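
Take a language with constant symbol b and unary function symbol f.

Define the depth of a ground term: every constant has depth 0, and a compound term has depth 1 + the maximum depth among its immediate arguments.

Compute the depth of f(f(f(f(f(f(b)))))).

depth(f(b)) = 1 + depth(b) = 1 + 0 = 1
depth(f(f(b))) = 1 + depth(f(b)) = 1 + 1 = 2
depth(f(f(f(b)))) = 1 + depth(f(f(b))) = 1 + 2 = 3
depth(f(f(f(f(b))))) = 1 + depth(f(f(f(b)))) = 1 + 3 = 4
depth(f(f(f(f(f(b)))))) = 1 + depth(f(f(f(f(b))))) = 1 + 4 = 5
depth(f(f(f(f(f(f(b))))))) = 1 + depth(f(f(f(f(f(b)))))) = 1 + 5 = 6

6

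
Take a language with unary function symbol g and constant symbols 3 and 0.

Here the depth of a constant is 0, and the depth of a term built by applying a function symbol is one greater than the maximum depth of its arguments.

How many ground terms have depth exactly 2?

2

Count level by level. With function symbols g/1, the terms of depth ≤ k are the 2 constants together with each function applied to depth-≤(k−1) tuples, so N_k = 2 + N_{k-1}.
N_0 = 2
N_1 = 2 + 2 = 4
N_2 = 2 + 4 = 6
Terms of depth exactly 2: N_2 − N_1 = 6 − 4 = 2.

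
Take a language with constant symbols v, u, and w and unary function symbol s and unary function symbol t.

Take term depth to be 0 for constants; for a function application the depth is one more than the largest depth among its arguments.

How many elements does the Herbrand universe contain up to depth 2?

21

Write N_k for the number of ground terms of depth ≤ k. A term of depth ≤ k is either a constant or a function symbol applied to arguments of depth ≤ k−1, so N_k = 3 + N_{k-1} + N_{k-1}.
N_0 = 3
N_1 = 3 + 3 + 3 = 9
N_2 = 3 + 9 + 9 = 21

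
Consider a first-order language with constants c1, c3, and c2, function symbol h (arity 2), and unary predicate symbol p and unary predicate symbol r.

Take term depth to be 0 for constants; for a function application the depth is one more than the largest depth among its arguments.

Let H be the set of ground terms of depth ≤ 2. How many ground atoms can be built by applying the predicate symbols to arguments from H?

First count ground terms of depth ≤ 2.
Count level by level. With function symbols h/2, the terms of depth ≤ k are the 3 constants together with each function applied to depth-≤(k−1) tuples, so N_k = 3 + N_{k-1}^2.
N_0 = 3
N_1 = 3 + 3^2 = 12
N_2 = 3 + 12^2 = 147
So |H| = 147.
For each predicate symbol, the number of ground atoms is |H| raised to its arity; summing:
  p: 147;  r: 147
Total ground atoms: 147 + 147 = 294.

294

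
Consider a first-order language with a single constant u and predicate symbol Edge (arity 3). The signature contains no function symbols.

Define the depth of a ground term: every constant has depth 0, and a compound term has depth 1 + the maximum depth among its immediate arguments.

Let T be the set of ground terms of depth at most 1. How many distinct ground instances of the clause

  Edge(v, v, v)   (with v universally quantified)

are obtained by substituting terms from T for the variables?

Ground terms of depth ≤ 1:
  With no function symbols every ground term is a constant, so there is exactly 1 ground term at every depth bound.
  N_0 = 1
  N_1 = 1
  Explicitly: u.
So there is exactly 1 ground term available for substitution.
There is 1 variable to instantiate (v),  occurring in at least one literal, so different choices give different ground instances.
Number of ground instances = 1.

1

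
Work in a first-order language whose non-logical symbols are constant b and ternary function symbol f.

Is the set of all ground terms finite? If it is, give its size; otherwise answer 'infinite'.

infinite

The signature has at least one function symbol (f, arity 3) and at least one constant (b).
Iterating f gives infinitely many distinct ground terms: b, f(b, b, b), f(f(b, b, b), f(b, b, b), f(b, b, b)), ...
So the Herbrand universe is infinite.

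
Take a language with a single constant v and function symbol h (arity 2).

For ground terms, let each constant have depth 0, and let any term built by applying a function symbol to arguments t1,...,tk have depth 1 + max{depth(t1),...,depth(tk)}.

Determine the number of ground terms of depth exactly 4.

Count level by level. With function symbols h/2, the terms of depth ≤ k are the 1 constant together with each function applied to depth-≤(k−1) tuples, so N_k = 1 + N_{k-1}^2.
N_0 = 1
N_1 = 1 + 1^2 = 2
N_2 = 1 + 2^2 = 5
N_3 = 1 + 5^2 = 26
N_4 = 1 + 26^2 = 677
Terms of depth exactly 4: N_4 − N_3 = 677 − 26 = 651.

651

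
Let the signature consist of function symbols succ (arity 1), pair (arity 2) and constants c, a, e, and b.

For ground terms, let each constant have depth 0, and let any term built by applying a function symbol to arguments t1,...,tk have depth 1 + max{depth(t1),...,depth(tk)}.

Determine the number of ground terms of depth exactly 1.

Let N_k = |{terms of depth ≤ k}|. Then N_0 = 4 and N_k = 4 + N_{k-1} + N_{k-1}^2 for k ≥ 1 (one summand per function symbol, arity giving the exponent).
N_0 = 4
N_1 = 4 + 4 + 4^2 = 24
Terms of depth exactly 1: N_1 − N_0 = 24 − 4 = 20.

20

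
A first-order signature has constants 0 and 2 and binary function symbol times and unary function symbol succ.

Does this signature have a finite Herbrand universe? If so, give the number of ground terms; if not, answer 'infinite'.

infinite

The signature has at least one function symbol (times, arity 2) and at least one constant (0).
Iterating times gives infinitely many distinct ground terms: 0, times(0, 0), times(times(0, 0), times(0, 0)), ...
So the Herbrand universe is infinite.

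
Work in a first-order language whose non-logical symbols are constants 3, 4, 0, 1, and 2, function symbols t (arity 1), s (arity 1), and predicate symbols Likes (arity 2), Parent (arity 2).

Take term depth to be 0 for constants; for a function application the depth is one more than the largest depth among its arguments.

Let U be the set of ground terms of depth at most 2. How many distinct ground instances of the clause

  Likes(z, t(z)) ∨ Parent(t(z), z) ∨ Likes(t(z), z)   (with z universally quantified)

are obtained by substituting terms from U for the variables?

35

Ground terms of depth ≤ 2:
  Write N_k for the number of ground terms of depth ≤ k. A term of depth ≤ k is either a constant or a function symbol applied to arguments of depth ≤ k−1, so N_k = 5 + N_{k-1} + N_{k-1}.
  N_0 = 5
  N_1 = 5 + 5 + 5 = 15
  N_2 = 5 + 15 + 15 = 35
So there are 35 ground terms available for substitution.
The body mentions the single quantified variable z; since ground terms form a free algebra, no two substitutions collapse to the same formula.
Number of ground instances = 35.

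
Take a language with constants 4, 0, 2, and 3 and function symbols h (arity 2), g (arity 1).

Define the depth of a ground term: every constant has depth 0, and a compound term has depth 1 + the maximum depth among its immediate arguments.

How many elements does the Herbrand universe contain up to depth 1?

24

Count level by level. With function symbols h/2, g/1, the terms of depth ≤ k are the 4 constants together with each function applied to depth-≤(k−1) tuples, so N_k = 4 + N_{k-1}^2 + N_{k-1}.
N_0 = 4
N_1 = 4 + 4^2 + 4 = 24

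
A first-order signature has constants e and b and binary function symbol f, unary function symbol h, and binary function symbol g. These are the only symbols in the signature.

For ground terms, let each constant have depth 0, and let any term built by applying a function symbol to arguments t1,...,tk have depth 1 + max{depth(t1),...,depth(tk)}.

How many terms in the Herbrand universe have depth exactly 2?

290

Let N_k = |{terms of depth ≤ k}|. Then N_0 = 2 and N_k = 2 + N_{k-1}^2 + N_{k-1} + N_{k-1}^2 for k ≥ 1 (one summand per function symbol, arity giving the exponent).
N_0 = 2
N_1 = 2 + 2^2 + 2 + 2^2 = 12
N_2 = 2 + 12^2 + 12 + 12^2 = 302
Terms of depth exactly 2: N_2 − N_1 = 302 − 12 = 290.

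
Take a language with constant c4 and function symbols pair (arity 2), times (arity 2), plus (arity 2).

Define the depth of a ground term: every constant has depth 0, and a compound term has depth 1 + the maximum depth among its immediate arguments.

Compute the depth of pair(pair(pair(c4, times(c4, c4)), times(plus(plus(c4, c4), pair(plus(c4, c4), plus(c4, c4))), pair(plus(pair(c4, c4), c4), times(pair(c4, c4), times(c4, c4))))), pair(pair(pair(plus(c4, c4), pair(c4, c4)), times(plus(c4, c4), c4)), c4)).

6

depth(times(c4, c4)) = 1 + max(0, 0) = 1
depth(pair(c4, times(c4, c4))) = 1 + max(0, 1) = 2
depth(plus(c4, c4)) = 1 + max(0, 0) = 1
depth(pair(plus(c4, c4), plus(c4, c4))) = 1 + max(1, 1) = 2
depth(plus(plus(c4, c4), pair(plus(c4, c4), plus(c4, c4)))) = 1 + max(1, 2) = 3
depth(pair(c4, c4)) = 1 + max(0, 0) = 1
depth(plus(pair(c4, c4), c4)) = 1 + max(1, 0) = 2
depth(times(pair(c4, c4), times(c4, c4))) = 1 + max(1, 1) = 2
depth(pair(plus(pair(c4, c4), c4), times(pair(c4, c4), times(c4, c4)))) = 1 + max(2, 2) = 3
depth(times(plus(plus(c4, c4), pair(plus(c4, c4), plus(c4, c4))), pair(plus(pair(c4, c4), c4), times(pair(c4, c4), times(c4, c4))))) = 1 + max(3, 3) = 4
depth(pair(pair(c4, times(c4, c4)), times(plus(plus(c4, c4), pair(plus(c4, c4), plus(c4, c4))), pair(plus(pair(c4, c4), c4), times(pair(c4, c4), times(c4, c4)))))) = 1 + max(2, 4) = 5
depth(pair(plus(c4, c4), pair(c4, c4))) = 1 + max(1, 1) = 2
depth(times(plus(c4, c4), c4)) = 1 + max(1, 0) = 2
depth(pair(pair(plus(c4, c4), pair(c4, c4)), times(plus(c4, c4), c4))) = 1 + max(2, 2) = 3
depth(pair(pair(pair(plus(c4, c4), pair(c4, c4)), times(plus(c4, c4), c4)), c4)) = 1 + max(3, 0) = 4
depth(pair(pair(pair(c4, times(c4, c4)), times(plus(plus(c4, c4), pair(plus(c4, c4), plus(c4, c4))), pair(plus(pair(c4, c4), c4), times(pair(c4, c4), times(c4, c4))))), pair(pair(pair(plus(c4, c4), pair(c4, c4)), times(plus(c4, c4), c4)), c4))) = 1 + max(5, 4) = 6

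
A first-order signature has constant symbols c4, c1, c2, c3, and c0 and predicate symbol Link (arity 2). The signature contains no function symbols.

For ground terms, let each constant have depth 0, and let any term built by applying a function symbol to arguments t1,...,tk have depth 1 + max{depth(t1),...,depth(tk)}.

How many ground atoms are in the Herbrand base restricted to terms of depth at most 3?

First count ground terms of depth ≤ 3.
With no function symbols every ground term is a constant, so there are exactly 5 ground terms at every depth bound.
N_0 = 5
N_1 = 5
N_2 = 5
N_3 = 5
Explicitly: c4, c1, c2, c3, c0.
So |H| = 5.
For each predicate symbol, the number of ground atoms is |H| raised to its arity; summing:
  Link: 5^2 = 25
Total ground atoms: 25.

25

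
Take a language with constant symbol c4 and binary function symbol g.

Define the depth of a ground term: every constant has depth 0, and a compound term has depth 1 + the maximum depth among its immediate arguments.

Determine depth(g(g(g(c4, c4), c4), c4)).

3

depth(g(c4, c4)) = 1 + max(0, 0) = 1
depth(g(g(c4, c4), c4)) = 1 + max(1, 0) = 2
depth(g(g(g(c4, c4), c4), c4)) = 1 + max(2, 0) = 3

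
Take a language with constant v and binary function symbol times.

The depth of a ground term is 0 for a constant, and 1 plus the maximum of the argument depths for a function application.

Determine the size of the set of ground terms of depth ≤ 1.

2

Let N_k = |{terms of depth ≤ k}|. Then N_0 = 1 and N_k = 1 + N_{k-1}^2 for k ≥ 1 (one summand per function symbol, arity giving the exponent).
N_0 = 1
N_1 = 1 + 1^2 = 2
Explicitly: v, times(v, v).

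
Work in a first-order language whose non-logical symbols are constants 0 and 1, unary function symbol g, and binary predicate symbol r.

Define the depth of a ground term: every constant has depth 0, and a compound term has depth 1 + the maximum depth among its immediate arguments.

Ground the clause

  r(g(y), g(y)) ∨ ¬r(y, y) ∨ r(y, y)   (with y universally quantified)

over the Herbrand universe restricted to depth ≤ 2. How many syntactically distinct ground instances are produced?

Ground terms of depth ≤ 2:
  Count level by level. With function symbols g/1, the terms of depth ≤ k are the 2 constants together with each function applied to depth-≤(k−1) tuples, so N_k = 2 + N_{k-1}.
  N_0 = 2
  N_1 = 2 + 2 = 4
  N_2 = 2 + 4 = 6
So there are 6 ground terms available for substitution.
There is 1 variable to instantiate (y),  occurring in at least one literal, so different choices give different ground instances.
Number of ground instances = 6.

6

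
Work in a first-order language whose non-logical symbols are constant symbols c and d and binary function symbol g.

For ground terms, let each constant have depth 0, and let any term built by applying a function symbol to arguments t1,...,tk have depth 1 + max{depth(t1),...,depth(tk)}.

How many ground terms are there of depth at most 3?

Write N_k for the number of ground terms of depth ≤ k. A term of depth ≤ k is either a constant or a function symbol applied to arguments of depth ≤ k−1, so N_k = 2 + N_{k-1}^2.
N_0 = 2
N_1 = 2 + 2^2 = 6
N_2 = 2 + 6^2 = 38
N_3 = 2 + 38^2 = 1446

1446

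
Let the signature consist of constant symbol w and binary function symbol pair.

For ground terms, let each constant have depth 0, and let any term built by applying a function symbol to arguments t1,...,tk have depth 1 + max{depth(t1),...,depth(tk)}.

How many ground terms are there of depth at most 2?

5

Write N_k for the number of ground terms of depth ≤ k. A term of depth ≤ k is either a constant or a function symbol applied to arguments of depth ≤ k−1, so N_k = 1 + N_{k-1}^2.
N_0 = 1
N_1 = 1 + 1^2 = 2
N_2 = 1 + 2^2 = 5
Explicitly: w, pair(w, w), pair(w, pair(w, w)), pair(pair(w, w), w), pair(pair(w, w), pair(w, w)).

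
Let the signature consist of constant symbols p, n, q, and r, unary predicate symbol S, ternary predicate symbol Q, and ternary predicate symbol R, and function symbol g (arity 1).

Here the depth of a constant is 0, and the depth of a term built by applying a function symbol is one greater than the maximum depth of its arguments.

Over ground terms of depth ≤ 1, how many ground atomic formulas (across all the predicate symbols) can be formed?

First count ground terms of depth ≤ 1.
Let N_k count ground terms of depth at most k. Each non-constant term of depth ≤ k is some function symbol applied to depth-≤(k−1) arguments, giving N_k = 4 + N_{k-1}.
N_0 = 4
N_1 = 4 + 4 = 8
Explicitly: p, n, q, r, g(p), g(n), g(q), g(r).
So |H| = 8.
For each predicate symbol, the number of ground atoms is |H| raised to its arity; summing:
  S: 8;  Q: 8^3 = 512;  R: 8^3 = 512
Total ground atoms: 8 + 512 + 512 = 1032.

1032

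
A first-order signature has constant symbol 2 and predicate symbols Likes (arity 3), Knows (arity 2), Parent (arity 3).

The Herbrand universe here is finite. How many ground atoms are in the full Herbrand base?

With no function symbols, the Herbrand universe is just the 1 constant.
Ground atoms per predicate: Likes: 1^3 = 1, Knows: 1^2 = 1, Parent: 1^3 = 1.
Herbrand base size = 1 + 1 + 1 = 3.

3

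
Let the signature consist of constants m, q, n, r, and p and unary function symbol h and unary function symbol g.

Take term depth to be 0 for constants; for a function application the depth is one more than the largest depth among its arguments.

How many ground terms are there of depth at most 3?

Write N_k for the number of ground terms of depth ≤ k. A term of depth ≤ k is either a constant or a function symbol applied to arguments of depth ≤ k−1, so N_k = 5 + N_{k-1} + N_{k-1}.
N_0 = 5
N_1 = 5 + 5 + 5 = 15
N_2 = 5 + 15 + 15 = 35
N_3 = 5 + 35 + 35 = 75

75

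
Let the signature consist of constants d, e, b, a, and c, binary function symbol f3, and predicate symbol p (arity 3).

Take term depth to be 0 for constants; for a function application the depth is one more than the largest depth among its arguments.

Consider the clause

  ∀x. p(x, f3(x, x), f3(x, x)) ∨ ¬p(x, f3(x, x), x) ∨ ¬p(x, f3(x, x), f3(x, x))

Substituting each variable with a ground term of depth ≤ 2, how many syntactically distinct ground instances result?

Ground terms of depth ≤ 2:
  Count level by level. With function symbols f3/2, the terms of depth ≤ k are the 5 constants together with each function applied to depth-≤(k−1) tuples, so N_k = 5 + N_{k-1}^2.
  N_0 = 5
  N_1 = 5 + 5^2 = 30
  N_2 = 5 + 30^2 = 905
So there are 905 ground terms available for substitution.
There is 1 variable to instantiate (x),  occurring in at least one literal, so different choices give different ground instances.
Number of ground instances = 905.

905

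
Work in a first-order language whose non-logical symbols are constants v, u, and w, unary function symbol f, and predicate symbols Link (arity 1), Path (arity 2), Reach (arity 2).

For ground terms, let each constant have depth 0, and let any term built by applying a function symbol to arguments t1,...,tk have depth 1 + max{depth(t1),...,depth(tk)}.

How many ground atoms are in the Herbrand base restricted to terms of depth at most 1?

78

First count ground terms of depth ≤ 1.
Count level by level. With function symbols f/1, the terms of depth ≤ k are the 3 constants together with each function applied to depth-≤(k−1) tuples, so N_k = 3 + N_{k-1}.
N_0 = 3
N_1 = 3 + 3 = 6
Explicitly: v, u, w, f(v), f(u), f(w).
So |H| = 6.
A ground atom is a predicate applied to a tuple of terms from H, so the count is the sum over predicates of |H|^arity:
  Link: 6;  Path: 6^2 = 36;  Reach: 6^2 = 36
Total ground atoms: 6 + 36 + 36 = 78.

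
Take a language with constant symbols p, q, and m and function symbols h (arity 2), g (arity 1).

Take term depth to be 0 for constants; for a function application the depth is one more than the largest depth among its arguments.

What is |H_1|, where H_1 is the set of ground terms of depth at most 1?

15

Write N_k for the number of ground terms of depth ≤ k. A term of depth ≤ k is either a constant or a function symbol applied to arguments of depth ≤ k−1, so N_k = 3 + N_{k-1}^2 + N_{k-1}.
N_0 = 3
N_1 = 3 + 3^2 + 3 = 15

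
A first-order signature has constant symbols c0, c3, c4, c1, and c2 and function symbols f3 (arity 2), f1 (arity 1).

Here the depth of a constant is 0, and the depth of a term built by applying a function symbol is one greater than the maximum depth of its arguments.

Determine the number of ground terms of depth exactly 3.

1600230

Let N_k count ground terms of depth at most k. Each non-constant term of depth ≤ k is some function symbol applied to depth-≤(k−1) arguments, giving N_k = 5 + N_{k-1}^2 + N_{k-1}.
N_0 = 5
N_1 = 5 + 5^2 + 5 = 35
N_2 = 5 + 35^2 + 35 = 1265
N_3 = 5 + 1265^2 + 1265 = 1601495
Terms of depth exactly 3: N_3 − N_2 = 1601495 − 1265 = 1600230.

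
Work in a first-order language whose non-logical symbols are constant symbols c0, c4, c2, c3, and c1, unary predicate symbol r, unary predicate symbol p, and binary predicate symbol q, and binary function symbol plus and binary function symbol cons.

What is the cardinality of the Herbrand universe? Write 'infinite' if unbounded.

infinite

The signature has at least one function symbol (plus, arity 2) and at least one constant (c0).
Iterating plus gives infinitely many distinct ground terms: c0, plus(c0, c0), plus(plus(c0, c0), plus(c0, c0)), ...
So the Herbrand universe is infinite.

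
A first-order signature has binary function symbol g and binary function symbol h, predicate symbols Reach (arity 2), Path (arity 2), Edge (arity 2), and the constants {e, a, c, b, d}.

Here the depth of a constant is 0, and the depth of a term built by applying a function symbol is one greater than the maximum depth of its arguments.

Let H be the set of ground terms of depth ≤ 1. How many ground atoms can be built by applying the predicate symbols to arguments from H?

9075

First count ground terms of depth ≤ 1.
Let N_k count ground terms of depth at most k. Each non-constant term of depth ≤ k is some function symbol applied to depth-≤(k−1) arguments, giving N_k = 5 + N_{k-1}^2 + N_{k-1}^2.
N_0 = 5
N_1 = 5 + 5^2 + 5^2 = 55
So |H| = 55.
Ground atoms are formed by filling each argument slot of a predicate with a term from H, so an r-ary predicate gives |H|^r atoms:
  Reach: 55^2 = 3025;  Path: 55^2 = 3025;  Edge: 55^2 = 3025
Total ground atoms: 3025 + 3025 + 3025 = 9075.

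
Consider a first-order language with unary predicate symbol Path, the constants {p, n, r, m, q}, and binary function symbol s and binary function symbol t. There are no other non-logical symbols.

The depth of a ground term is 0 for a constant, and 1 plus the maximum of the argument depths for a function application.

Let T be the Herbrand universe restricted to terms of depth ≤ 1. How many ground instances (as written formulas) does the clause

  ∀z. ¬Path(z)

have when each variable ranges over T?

55

Ground terms of depth ≤ 1:
  If N_k denotes the number of depth-≤k ground terms, the 5 constants give N_0 = 5, and each function symbol of arity r contributes N_{k-1}^r new terms at level k: N_k = 5 + N_{k-1}^2 + N_{k-1}^2.
  N_0 = 5
  N_1 = 5 + 5^2 + 5^2 = 55
So there are 55 ground terms available for substitution.
The variable z ranges independently over the available ground terms, and distinct assignments produce distinct instances.
Number of ground instances = 55.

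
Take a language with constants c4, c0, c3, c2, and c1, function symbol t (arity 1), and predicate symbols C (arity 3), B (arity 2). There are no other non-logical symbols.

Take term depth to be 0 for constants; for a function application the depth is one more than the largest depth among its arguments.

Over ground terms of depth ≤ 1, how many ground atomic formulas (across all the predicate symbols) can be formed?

First count ground terms of depth ≤ 1.
If N_k denotes the number of depth-≤k ground terms, the 5 constants give N_0 = 5, and each function symbol of arity r contributes N_{k-1}^r new terms at level k: N_k = 5 + N_{k-1}.
N_0 = 5
N_1 = 5 + 5 = 10
Explicitly: c4, c0, c3, c2, c1, t(c4), t(c0), t(c3), t(c2), t(c1).
So |H| = 10.
Each predicate of arity r yields |H|^r ground atoms (one per choice of an r-tuple from H):
  C: 10^3 = 1000;  B: 10^2 = 100
Total ground atoms: 1000 + 100 = 1100.

1100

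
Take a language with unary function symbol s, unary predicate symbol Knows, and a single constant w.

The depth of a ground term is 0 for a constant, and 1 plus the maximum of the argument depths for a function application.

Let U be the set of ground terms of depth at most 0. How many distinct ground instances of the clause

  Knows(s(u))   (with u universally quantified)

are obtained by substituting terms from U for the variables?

1

Ground terms of depth ≤ 0:
  Let N_k count ground terms of depth at most k. Each non-constant term of depth ≤ k is some function symbol applied to depth-≤(k−1) arguments, giving N_k = 1 + N_{k-1}.
  N_0 = 1
So there is exactly 1 ground term available for substitution.
The clause has 1 distinct variable (u), which appears in the body. In the free term algebra distinct substitutions yield syntactically distinct ground instances.
Number of ground instances = 1.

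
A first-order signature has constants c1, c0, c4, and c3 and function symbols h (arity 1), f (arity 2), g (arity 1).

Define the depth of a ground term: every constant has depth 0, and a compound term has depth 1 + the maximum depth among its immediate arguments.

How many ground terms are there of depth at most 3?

Let N_k count ground terms of depth at most k. Each non-constant term of depth ≤ k is some function symbol applied to depth-≤(k−1) arguments, giving N_k = 4 + N_{k-1} + N_{k-1}^2 + N_{k-1}.
N_0 = 4
N_1 = 4 + 4 + 4^2 + 4 = 28
N_2 = 4 + 28 + 28^2 + 28 = 844
N_3 = 4 + 844 + 844^2 + 844 = 714028

714028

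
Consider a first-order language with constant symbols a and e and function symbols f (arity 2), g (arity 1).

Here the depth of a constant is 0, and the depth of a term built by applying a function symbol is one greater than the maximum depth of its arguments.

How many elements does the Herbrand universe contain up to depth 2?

74

Let N_k = |{terms of depth ≤ k}|. Then N_0 = 2 and N_k = 2 + N_{k-1}^2 + N_{k-1} for k ≥ 1 (one summand per function symbol, arity giving the exponent).
N_0 = 2
N_1 = 2 + 2^2 + 2 = 8
N_2 = 2 + 8^2 + 8 = 74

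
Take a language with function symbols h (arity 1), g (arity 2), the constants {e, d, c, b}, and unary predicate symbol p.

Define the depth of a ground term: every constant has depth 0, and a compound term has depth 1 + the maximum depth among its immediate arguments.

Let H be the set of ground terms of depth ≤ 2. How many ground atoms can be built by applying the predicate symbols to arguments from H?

First count ground terms of depth ≤ 2.
Let N_k = |{terms of depth ≤ k}|. Then N_0 = 4 and N_k = 4 + N_{k-1} + N_{k-1}^2 for k ≥ 1 (one summand per function symbol, arity giving the exponent).
N_0 = 4
N_1 = 4 + 4 + 4^2 = 24
N_2 = 4 + 24 + 24^2 = 604
So |H| = 604.
Ground atoms are formed by filling each argument slot of a predicate with a term from H, so an r-ary predicate gives |H|^r atoms:
  p: 604
Total ground atoms: 604.

604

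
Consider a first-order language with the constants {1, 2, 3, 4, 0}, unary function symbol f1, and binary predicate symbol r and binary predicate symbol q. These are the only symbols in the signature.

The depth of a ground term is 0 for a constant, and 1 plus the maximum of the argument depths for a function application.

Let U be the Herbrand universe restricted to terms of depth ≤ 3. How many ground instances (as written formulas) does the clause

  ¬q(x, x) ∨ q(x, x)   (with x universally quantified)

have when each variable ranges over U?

20

Ground terms of depth ≤ 3:
  If N_k denotes the number of depth-≤k ground terms, the 5 constants give N_0 = 5, and each function symbol of arity r contributes N_{k-1}^r new terms at level k: N_k = 5 + N_{k-1}.
  N_0 = 5
  N_1 = 5 + 5 = 10
  N_2 = 5 + 10 = 15
  N_3 = 5 + 15 = 20
So there are 20 ground terms available for substitution.
There is 1 variable to instantiate (x),  occurring in at least one literal, so different choices give different ground instances.
Number of ground instances = 20.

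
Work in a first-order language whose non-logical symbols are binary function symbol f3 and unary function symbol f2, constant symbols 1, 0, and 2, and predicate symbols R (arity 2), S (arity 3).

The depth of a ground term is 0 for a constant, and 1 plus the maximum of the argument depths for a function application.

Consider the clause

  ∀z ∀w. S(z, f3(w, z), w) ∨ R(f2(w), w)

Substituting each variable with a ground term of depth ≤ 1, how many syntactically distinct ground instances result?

Ground terms of depth ≤ 1:
  Let N_k = |{terms of depth ≤ k}|. Then N_0 = 3 and N_k = 3 + N_{k-1}^2 + N_{k-1} for k ≥ 1 (one summand per function symbol, arity giving the exponent).
  N_0 = 3
  N_1 = 3 + 3^2 + 3 = 15
So there are 15 ground terms available for substitution.
The body mentions every one of the 2 quantified variables; since ground terms form a free algebra, no two substitutions collapse to the same formula.
Number of ground instances = 15^2 = 225.

225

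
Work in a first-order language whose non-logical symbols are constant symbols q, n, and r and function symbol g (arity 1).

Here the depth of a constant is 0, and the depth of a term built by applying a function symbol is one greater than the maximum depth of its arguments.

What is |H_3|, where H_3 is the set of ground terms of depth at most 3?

Let N_k = |{terms of depth ≤ k}|. Then N_0 = 3 and N_k = 3 + N_{k-1} for k ≥ 1 (one summand per function symbol, arity giving the exponent).
N_0 = 3
N_1 = 3 + 3 = 6
N_2 = 3 + 6 = 9
N_3 = 3 + 9 = 12

12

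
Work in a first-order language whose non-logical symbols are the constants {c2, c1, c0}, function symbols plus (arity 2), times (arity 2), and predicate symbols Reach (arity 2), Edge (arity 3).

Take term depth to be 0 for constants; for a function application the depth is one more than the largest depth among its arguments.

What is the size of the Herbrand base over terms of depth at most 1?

9702

First count ground terms of depth ≤ 1.
If N_k denotes the number of depth-≤k ground terms, the 3 constants give N_0 = 3, and each function symbol of arity r contributes N_{k-1}^r new terms at level k: N_k = 3 + N_{k-1}^2 + N_{k-1}^2.
N_0 = 3
N_1 = 3 + 3^2 + 3^2 = 21
So |H| = 21.
For each predicate symbol, the number of ground atoms is |H| raised to its arity; summing:
  Reach: 21^2 = 441;  Edge: 21^3 = 9261
Total ground atoms: 441 + 9261 = 9702.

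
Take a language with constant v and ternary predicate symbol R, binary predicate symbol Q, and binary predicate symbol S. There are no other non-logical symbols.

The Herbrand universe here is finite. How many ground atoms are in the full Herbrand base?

With no function symbols, the Herbrand universe is just the 1 constant.
Ground atoms per predicate: R: 1^3 = 1, Q: 1^2 = 1, S: 1^2 = 1.
Herbrand base size = 1 + 1 + 1 = 3.

3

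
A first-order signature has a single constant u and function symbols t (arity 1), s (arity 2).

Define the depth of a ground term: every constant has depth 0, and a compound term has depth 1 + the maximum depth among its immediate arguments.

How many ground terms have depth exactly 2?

Write N_k for the number of ground terms of depth ≤ k. A term of depth ≤ k is either a constant or a function symbol applied to arguments of depth ≤ k−1, so N_k = 1 + N_{k-1} + N_{k-1}^2.
N_0 = 1
N_1 = 1 + 1 + 1^2 = 3
N_2 = 1 + 3 + 3^2 = 13
Terms of depth exactly 2: N_2 − N_1 = 13 − 3 = 10.

10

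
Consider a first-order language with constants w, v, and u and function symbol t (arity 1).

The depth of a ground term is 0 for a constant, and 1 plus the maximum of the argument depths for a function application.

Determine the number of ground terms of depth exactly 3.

Let N_k count ground terms of depth at most k. Each non-constant term of depth ≤ k is some function symbol applied to depth-≤(k−1) arguments, giving N_k = 3 + N_{k-1}.
N_0 = 3
N_1 = 3 + 3 = 6
N_2 = 3 + 6 = 9
N_3 = 3 + 9 = 12
Terms of depth exactly 3: N_3 − N_2 = 12 − 9 = 3.

3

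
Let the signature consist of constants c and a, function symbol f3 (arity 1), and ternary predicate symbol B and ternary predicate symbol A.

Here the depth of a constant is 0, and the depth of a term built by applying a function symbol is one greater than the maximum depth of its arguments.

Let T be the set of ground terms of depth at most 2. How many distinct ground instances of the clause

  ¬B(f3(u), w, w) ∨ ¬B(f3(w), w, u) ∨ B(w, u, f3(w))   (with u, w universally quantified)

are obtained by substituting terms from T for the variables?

36

Ground terms of depth ≤ 2:
  Write N_k for the number of ground terms of depth ≤ k. A term of depth ≤ k is either a constant or a function symbol applied to arguments of depth ≤ k−1, so N_k = 2 + N_{k-1}.
  N_0 = 2
  N_1 = 2 + 2 = 4
  N_2 = 2 + 4 = 6
  Explicitly: c, a, f3(c), f3(a), f3(f3(c)), f3(f3(a)).
So there are 6 ground terms available for substitution.
Each of u, w ranges independently over the available ground terms, and distinct assignments produce distinct instances.
Number of ground instances = 6^2 = 36.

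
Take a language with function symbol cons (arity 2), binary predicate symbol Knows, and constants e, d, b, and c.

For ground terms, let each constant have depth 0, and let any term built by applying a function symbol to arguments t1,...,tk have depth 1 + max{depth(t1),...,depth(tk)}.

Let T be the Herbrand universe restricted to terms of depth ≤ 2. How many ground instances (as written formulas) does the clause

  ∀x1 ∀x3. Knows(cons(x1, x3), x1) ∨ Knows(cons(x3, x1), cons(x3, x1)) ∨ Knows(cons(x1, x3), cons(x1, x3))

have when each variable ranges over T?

Ground terms of depth ≤ 2:
  Let N_k count ground terms of depth at most k. Each non-constant term of depth ≤ k is some function symbol applied to depth-≤(k−1) arguments, giving N_k = 4 + N_{k-1}^2.
  N_0 = 4
  N_1 = 4 + 4^2 = 20
  N_2 = 4 + 20^2 = 404
So there are 404 ground terms available for substitution.
The clause has 2 distinct variables (x1, x3), each appearing in the body. In the free term algebra distinct substitutions yield syntactically distinct ground instances.
Number of ground instances = 404^2 = 163216.

163216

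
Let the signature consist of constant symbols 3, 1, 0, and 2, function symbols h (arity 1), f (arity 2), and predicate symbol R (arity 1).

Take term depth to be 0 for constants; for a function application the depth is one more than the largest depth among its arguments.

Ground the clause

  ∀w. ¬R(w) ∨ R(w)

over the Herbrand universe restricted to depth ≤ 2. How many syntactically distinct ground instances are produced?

Ground terms of depth ≤ 2:
  If N_k denotes the number of depth-≤k ground terms, the 4 constants give N_0 = 4, and each function symbol of arity r contributes N_{k-1}^r new terms at level k: N_k = 4 + N_{k-1} + N_{k-1}^2.
  N_0 = 4
  N_1 = 4 + 4 + 4^2 = 24
  N_2 = 4 + 24 + 24^2 = 604
So there are 604 ground terms available for substitution.
There is 1 variable to instantiate (w),  occurring in at least one literal, so different choices give different ground instances.
Number of ground instances = 604.

604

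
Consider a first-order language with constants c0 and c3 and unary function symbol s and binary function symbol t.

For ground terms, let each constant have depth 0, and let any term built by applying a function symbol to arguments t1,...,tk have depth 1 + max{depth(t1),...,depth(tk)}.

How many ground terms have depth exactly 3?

5478

Write N_k for the number of ground terms of depth ≤ k. A term of depth ≤ k is either a constant or a function symbol applied to arguments of depth ≤ k−1, so N_k = 2 + N_{k-1} + N_{k-1}^2.
N_0 = 2
N_1 = 2 + 2 + 2^2 = 8
N_2 = 2 + 8 + 8^2 = 74
N_3 = 2 + 74 + 74^2 = 5552
Terms of depth exactly 3: N_3 − N_2 = 5552 − 74 = 5478.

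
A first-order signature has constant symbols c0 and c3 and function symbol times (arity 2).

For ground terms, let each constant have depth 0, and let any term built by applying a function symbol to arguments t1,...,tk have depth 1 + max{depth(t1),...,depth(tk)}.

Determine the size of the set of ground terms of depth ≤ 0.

2

Let N_k = |{terms of depth ≤ k}|. Then N_0 = 2 and N_k = 2 + N_{k-1}^2 for k ≥ 1 (one summand per function symbol, arity giving the exponent).
N_0 = 2
Explicitly: c0, c3.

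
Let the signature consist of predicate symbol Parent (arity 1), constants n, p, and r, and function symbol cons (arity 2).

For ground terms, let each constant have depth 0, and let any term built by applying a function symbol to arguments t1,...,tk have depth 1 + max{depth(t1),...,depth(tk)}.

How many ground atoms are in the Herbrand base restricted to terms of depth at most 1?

First count ground terms of depth ≤ 1.
If N_k denotes the number of depth-≤k ground terms, the 3 constants give N_0 = 3, and each function symbol of arity r contributes N_{k-1}^r new terms at level k: N_k = 3 + N_{k-1}^2.
N_0 = 3
N_1 = 3 + 3^2 = 12
So |H| = 12.
Ground atoms are formed by filling each argument slot of a predicate with a term from H, so an r-ary predicate gives |H|^r atoms:
  Parent: 12
Total ground atoms: 12.

12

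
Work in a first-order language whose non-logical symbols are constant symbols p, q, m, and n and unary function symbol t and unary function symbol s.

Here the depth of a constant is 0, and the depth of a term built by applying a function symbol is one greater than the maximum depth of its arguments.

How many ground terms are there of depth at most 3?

60

Count level by level. With function symbols t/1, s/1, the terms of depth ≤ k are the 4 constants together with each function applied to depth-≤(k−1) tuples, so N_k = 4 + N_{k-1} + N_{k-1}.
N_0 = 4
N_1 = 4 + 4 + 4 = 12
N_2 = 4 + 12 + 12 = 28
N_3 = 4 + 28 + 28 = 60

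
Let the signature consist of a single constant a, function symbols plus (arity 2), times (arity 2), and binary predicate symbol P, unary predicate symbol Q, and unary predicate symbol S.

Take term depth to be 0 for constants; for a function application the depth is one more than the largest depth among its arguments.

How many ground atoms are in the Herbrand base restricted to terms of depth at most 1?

15

First count ground terms of depth ≤ 1.
Count level by level. With function symbols plus/2, times/2, the terms of depth ≤ k are the 1 constant together with each function applied to depth-≤(k−1) tuples, so N_k = 1 + N_{k-1}^2 + N_{k-1}^2.
N_0 = 1
N_1 = 1 + 1^2 + 1^2 = 3
Explicitly: a, plus(a, a), times(a, a).
So |H| = 3.
Ground atoms are formed by filling each argument slot of a predicate with a term from H, so an r-ary predicate gives |H|^r atoms:
  P: 3^2 = 9;  Q: 3;  S: 3
Total ground atoms: 9 + 3 + 3 = 15.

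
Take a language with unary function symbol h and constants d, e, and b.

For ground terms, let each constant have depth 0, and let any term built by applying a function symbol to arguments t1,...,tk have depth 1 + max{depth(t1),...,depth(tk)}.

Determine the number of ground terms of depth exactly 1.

3

If N_k denotes the number of depth-≤k ground terms, the 3 constants give N_0 = 3, and each function symbol of arity r contributes N_{k-1}^r new terms at level k: N_k = 3 + N_{k-1}.
N_0 = 3
N_1 = 3 + 3 = 6
Terms of depth exactly 1: N_1 − N_0 = 6 − 3 = 3.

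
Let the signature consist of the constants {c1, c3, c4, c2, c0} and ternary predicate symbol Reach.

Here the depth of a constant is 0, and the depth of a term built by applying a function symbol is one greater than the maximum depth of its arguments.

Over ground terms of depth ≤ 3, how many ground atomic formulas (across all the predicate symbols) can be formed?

First count ground terms of depth ≤ 3.
With no function symbols every ground term is a constant, so there are exactly 5 ground terms at every depth bound.
N_0 = 5
N_1 = 5
N_2 = 5
N_3 = 5
So |H| = 5.
Each predicate of arity r yields |H|^r ground atoms (one per choice of an r-tuple from H):
  Reach: 5^3 = 125
Total ground atoms: 125.

125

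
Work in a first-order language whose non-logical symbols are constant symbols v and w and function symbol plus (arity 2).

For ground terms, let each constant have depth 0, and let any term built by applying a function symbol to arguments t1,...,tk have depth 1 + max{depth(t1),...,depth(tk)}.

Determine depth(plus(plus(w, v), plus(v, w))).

2

depth(plus(w, v)) = 1 + max(0, 0) = 1
depth(plus(v, w)) = 1 + max(0, 0) = 1
depth(plus(plus(w, v), plus(v, w))) = 1 + max(1, 1) = 2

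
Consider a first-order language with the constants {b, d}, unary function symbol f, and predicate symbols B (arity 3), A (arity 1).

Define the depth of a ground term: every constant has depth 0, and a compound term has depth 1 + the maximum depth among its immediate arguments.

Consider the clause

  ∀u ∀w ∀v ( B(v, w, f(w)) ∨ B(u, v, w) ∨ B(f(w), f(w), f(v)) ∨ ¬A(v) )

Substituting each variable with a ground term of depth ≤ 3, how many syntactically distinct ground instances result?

Ground terms of depth ≤ 3:
  Write N_k for the number of ground terms of depth ≤ k. A term of depth ≤ k is either a constant or a function symbol applied to arguments of depth ≤ k−1, so N_k = 2 + N_{k-1}.
  N_0 = 2
  N_1 = 2 + 2 = 4
  N_2 = 2 + 4 = 6
  N_3 = 2 + 6 = 8
  Explicitly: b, d, f(b), f(d), f(f(b)), f(f(d)), f(f(f(b))), f(f(f(d))).
So there are 8 ground terms available for substitution.
The body mentions every one of the 3 quantified variables; since ground terms form a free algebra, no two substitutions collapse to the same formula.
Number of ground instances = 8^3 = 512.

512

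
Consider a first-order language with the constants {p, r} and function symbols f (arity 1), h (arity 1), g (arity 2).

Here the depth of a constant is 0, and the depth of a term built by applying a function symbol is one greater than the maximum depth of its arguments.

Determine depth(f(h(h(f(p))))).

4

depth(f(p)) = 1 + depth(p) = 1 + 0 = 1
depth(h(f(p))) = 1 + depth(f(p)) = 1 + 1 = 2
depth(h(h(f(p)))) = 1 + depth(h(f(p))) = 1 + 2 = 3
depth(f(h(h(f(p))))) = 1 + depth(h(h(f(p)))) = 1 + 3 = 4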